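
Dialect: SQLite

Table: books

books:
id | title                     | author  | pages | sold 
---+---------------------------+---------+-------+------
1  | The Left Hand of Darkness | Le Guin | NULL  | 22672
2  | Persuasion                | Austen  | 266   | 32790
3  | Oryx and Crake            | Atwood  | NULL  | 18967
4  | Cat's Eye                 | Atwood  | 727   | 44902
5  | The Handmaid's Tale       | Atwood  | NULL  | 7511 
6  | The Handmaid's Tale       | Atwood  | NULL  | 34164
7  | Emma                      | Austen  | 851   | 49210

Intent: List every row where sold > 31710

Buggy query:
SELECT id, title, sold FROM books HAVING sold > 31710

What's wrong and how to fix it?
Bug: HAVING filters the output of aggregation, but this query has no GROUP BY and no aggregate functions, so SQLite rejects it (HAVING clause on a non-aggregate query); the condition here is per row

Fix: Use WHERE for row-level filtering

Corrected query:
SELECT id, title, sold FROM books WHERE sold > 31710

Result:
id | title               | sold 
---+---------------------+------
2  | Persuasion          | 32790
4  | Cat's Eye           | 44902
6  | The Handmaid's Tale | 34164
7  | Emma                | 49210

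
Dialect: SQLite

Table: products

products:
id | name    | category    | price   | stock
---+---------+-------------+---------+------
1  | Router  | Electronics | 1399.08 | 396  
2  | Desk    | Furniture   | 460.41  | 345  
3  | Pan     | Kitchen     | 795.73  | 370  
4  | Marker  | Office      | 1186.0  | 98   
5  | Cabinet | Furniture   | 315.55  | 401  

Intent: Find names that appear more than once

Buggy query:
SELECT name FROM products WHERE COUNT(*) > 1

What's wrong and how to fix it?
Bug: COUNT(*) is an aggregate and cannot be used in WHERE

Fix: Group first, then use HAVING for the count condition

Corrected query:
SELECT name FROM products GROUP BY name HAVING COUNT(*) > 1

Result:
(no rows)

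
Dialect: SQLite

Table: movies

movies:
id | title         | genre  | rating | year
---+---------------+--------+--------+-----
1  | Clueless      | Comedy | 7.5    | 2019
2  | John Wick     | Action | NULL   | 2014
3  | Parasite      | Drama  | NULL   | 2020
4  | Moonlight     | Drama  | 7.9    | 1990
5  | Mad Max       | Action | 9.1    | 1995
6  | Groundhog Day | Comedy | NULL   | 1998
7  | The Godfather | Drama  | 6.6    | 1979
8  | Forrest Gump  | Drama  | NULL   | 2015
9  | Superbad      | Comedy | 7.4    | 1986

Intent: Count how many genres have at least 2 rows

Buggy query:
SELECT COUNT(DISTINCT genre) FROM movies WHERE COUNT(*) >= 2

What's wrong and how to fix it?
Bug: COUNT(*) cannot appear in WHERE; the per-group count doesn't exist yet

Fix: Use a subquery that GROUPs and filters with HAVING, then count its rows

Corrected query:
SELECT COUNT(*) FROM (SELECT genre FROM movies GROUP BY genre HAVING COUNT(*) >= 2)

Result:
COUNT(*)
--------
3       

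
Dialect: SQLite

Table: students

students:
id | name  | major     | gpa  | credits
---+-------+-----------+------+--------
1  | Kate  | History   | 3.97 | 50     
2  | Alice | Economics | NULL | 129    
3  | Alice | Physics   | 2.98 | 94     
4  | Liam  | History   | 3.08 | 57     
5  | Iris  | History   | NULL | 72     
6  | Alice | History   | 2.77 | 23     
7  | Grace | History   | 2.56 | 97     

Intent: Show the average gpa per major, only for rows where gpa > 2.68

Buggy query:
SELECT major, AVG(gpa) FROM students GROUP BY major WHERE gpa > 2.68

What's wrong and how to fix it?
Bug: Row-level WHERE must come before GROUP BY in the clause order

Fix: Place WHERE between FROM and GROUP BY

Corrected query:
SELECT major, AVG(gpa) FROM students WHERE gpa > 2.68 GROUP BY major

Result:
major   | AVG(gpa)
--------+---------
History | 3.273333
Physics | 2.98    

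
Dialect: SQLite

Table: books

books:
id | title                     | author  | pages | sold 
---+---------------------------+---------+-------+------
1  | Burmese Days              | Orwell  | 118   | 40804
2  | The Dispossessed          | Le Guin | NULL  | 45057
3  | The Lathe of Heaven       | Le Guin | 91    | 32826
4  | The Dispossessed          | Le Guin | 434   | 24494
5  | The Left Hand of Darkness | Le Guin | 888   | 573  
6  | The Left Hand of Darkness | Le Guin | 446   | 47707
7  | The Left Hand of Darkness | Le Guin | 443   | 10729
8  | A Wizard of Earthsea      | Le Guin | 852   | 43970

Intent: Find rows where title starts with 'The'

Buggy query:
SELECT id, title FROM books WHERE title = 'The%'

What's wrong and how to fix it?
Bug: Wildcards only work with LIKE; '=' treats '%' as a literal character

Fix: Use LIKE for wildcard pattern matching

Corrected query:
SELECT id, title FROM books WHERE title LIKE 'The%'

Result:
id | title                    
---+--------------------------
2  | The Dispossessed         
3  | The Lathe of Heaven      
4  | The Dispossessed         
5  | The Left Hand of Darkness
6  | The Left Hand of Darkness
7  | The Left Hand of Darkness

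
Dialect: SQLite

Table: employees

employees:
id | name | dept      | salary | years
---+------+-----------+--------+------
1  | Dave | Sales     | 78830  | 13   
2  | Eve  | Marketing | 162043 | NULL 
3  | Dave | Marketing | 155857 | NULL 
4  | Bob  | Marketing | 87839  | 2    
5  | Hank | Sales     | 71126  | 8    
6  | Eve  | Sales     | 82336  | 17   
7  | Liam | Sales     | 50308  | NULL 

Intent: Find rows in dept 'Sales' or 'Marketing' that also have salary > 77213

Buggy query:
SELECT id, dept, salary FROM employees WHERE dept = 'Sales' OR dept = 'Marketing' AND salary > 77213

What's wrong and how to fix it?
Bug: Without parentheses, AND is evaluated before OR, so the salary filter only applies to the 'Marketing' branch

Fix: Add parentheses around the OR so the AND applies to both alternatives

Corrected query:
SELECT id, dept, salary FROM employees WHERE (dept = 'Sales' OR dept = 'Marketing') AND salary > 77213

Result:
id | dept      | salary
---+-----------+-------
1  | Sales     | 78830 
2  | Marketing | 162043
3  | Marketing | 155857
4  | Marketing | 87839 
6  | Sales     | 82336 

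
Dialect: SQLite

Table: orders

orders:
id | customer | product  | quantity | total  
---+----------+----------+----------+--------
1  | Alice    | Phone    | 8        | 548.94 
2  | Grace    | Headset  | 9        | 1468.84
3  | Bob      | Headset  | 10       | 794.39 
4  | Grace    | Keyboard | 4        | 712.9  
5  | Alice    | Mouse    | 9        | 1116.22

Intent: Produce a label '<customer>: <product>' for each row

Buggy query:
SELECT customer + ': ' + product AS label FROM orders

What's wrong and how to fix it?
Bug: SQLite uses || for string concatenation; + coerces text to numbers (yielding 0)

Fix: Use the || operator for string concatenation

Corrected query:
SELECT customer || ': ' || product AS label FROM orders

Result:
label          
---------------
Alice: Phone   
Grace: Headset 
Bob: Headset   
Grace: Keyboard
Alice: Mouse   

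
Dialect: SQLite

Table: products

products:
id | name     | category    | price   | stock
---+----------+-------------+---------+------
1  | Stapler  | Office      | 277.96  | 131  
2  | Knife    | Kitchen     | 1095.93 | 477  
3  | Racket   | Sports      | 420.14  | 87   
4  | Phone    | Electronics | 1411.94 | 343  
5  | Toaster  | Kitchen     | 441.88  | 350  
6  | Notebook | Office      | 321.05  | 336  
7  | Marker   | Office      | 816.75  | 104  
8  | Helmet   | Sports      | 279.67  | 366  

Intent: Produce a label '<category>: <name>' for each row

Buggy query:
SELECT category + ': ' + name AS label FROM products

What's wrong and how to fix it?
Bug: '+' is numeric addition; on text columns SQLite converts them to 0 instead of concatenating

Fix: Replace + with || to concatenate text

Corrected query:
SELECT category || ': ' || name AS label FROM products

Result:
label             
------------------
Office: Stapler   
Kitchen: Knife    
Sports: Racket    
Electronics: Phone
Kitchen: Toaster  
Office: Notebook  
Office: Marker    
Sports: Helmet    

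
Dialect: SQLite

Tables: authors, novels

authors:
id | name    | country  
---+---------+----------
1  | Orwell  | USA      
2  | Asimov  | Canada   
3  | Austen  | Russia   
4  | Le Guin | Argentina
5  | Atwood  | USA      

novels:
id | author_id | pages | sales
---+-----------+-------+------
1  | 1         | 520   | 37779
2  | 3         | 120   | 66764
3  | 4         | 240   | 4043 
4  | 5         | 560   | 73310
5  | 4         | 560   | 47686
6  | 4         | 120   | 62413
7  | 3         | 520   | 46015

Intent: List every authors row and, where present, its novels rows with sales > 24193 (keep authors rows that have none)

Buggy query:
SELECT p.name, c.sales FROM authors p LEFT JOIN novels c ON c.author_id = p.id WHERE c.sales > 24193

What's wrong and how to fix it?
Bug: A WHERE condition on the right-hand table after LEFT JOIN drops unmatched parents

Fix: Move the right-table condition into the ON clause so unmatched parents are kept

Corrected query:
SELECT p.name, c.sales FROM authors p LEFT JOIN novels c ON c.author_id = p.id AND c.sales > 24193

Result:
name    | sales
--------+------
Orwell  | 37779
Asimov  | NULL 
Austen  | 46015
Austen  | 66764
Le Guin | 47686
Le Guin | 62413
Atwood  | 73310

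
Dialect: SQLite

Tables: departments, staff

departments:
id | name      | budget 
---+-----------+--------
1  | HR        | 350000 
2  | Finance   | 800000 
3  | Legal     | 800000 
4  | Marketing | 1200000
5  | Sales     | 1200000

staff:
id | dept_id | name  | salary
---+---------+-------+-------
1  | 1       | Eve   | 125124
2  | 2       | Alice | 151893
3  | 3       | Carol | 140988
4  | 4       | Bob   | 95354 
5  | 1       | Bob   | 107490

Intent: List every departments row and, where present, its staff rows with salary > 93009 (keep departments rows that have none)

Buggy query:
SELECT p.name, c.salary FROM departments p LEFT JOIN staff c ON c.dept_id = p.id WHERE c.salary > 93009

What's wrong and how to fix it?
Bug: Filtering c.salary in WHERE discards the NULL rows produced by LEFT JOIN, turning it into an inner join

Fix: Move the right-table condition into the ON clause so unmatched parents are kept

Corrected query:
SELECT p.name, c.salary FROM departments p LEFT JOIN staff c ON c.dept_id = p.id AND c.salary > 93009

Result:
name      | salary
----------+-------
HR        | 107490
HR        | 125124
Finance   | 151893
Legal     | 140988
Marketing | 95354 
Sales     | NULL  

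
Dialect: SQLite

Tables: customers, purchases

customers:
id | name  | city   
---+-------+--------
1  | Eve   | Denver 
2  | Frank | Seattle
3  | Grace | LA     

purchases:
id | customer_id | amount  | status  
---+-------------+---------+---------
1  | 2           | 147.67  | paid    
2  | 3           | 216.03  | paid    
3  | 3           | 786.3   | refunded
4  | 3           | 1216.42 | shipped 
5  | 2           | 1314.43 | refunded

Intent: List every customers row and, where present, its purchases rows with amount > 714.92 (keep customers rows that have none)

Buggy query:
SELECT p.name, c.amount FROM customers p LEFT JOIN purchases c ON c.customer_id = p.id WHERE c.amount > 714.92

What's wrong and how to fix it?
Bug: A WHERE condition on the right-hand table after LEFT JOIN drops unmatched parents

Fix: Move the right-table condition into the ON clause so unmatched parents are kept

Corrected query:
SELECT p.name, c.amount FROM customers p LEFT JOIN purchases c ON c.customer_id = p.id AND c.amount > 714.92

Result:
name  | amount 
------+--------
Eve   | NULL   
Frank | 1314.43
Grace | 786.3  
Grace | 1216.42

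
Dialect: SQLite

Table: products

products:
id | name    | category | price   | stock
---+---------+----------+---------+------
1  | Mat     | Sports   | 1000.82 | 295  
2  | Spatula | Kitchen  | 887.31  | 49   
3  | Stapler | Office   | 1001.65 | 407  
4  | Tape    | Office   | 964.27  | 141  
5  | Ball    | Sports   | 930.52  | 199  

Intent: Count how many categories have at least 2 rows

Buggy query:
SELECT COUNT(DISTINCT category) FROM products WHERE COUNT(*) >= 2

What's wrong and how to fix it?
Bug: COUNT(*) cannot appear in WHERE; the per-group count doesn't exist yet

Fix: Use a subquery that GROUPs and filters with HAVING, then count its rows

Corrected query:
SELECT COUNT(*) FROM (SELECT category FROM products GROUP BY category HAVING COUNT(*) >= 2)

Result:
COUNT(*)
--------
2       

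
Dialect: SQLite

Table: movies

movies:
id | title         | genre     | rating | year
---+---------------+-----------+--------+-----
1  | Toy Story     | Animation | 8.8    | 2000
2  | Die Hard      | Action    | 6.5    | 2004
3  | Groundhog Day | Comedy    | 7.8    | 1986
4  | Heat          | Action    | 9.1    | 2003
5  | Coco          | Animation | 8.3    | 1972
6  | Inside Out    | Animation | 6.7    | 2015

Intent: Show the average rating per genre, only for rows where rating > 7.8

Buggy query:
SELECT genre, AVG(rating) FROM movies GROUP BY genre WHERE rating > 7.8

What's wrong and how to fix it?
Bug: WHERE cannot follow GROUP BY

Fix: Move the WHERE clause before GROUP BY

Corrected query:
SELECT genre, AVG(rating) FROM movies WHERE rating > 7.8 GROUP BY genre

Result:
genre     | AVG(rating)
----------+------------
Action    | 9.1        
Animation | 8.55       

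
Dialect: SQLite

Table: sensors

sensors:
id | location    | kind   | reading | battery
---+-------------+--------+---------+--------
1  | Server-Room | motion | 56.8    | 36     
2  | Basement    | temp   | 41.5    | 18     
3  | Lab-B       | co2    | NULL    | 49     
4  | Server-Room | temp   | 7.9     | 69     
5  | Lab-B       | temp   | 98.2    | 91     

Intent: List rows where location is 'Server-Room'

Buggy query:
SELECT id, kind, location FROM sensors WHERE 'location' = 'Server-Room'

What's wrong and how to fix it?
Bug: 'location' in single quotes is a string literal, not the column; the comparison is literal-vs-literal and never true

Fix: Remove the quotes around the column name (or use double quotes for an identifier)

Corrected query:
SELECT id, kind, location FROM sensors WHERE location = 'Server-Room'

Result:
id | kind   | location   
---+--------+------------
1  | motion | Server-Room
4  | temp   | Server-Room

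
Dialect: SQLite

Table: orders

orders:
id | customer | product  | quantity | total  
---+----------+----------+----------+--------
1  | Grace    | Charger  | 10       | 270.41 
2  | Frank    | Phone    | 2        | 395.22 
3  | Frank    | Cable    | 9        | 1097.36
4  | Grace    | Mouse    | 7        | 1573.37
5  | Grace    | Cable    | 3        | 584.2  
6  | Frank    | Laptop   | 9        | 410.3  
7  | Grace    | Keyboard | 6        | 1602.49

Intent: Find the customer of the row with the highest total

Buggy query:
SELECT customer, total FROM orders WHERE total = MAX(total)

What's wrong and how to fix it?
Bug: MAX(total) is an aggregate and cannot be used directly in WHERE

Fix: Wrap MAX in a scalar subquery so WHERE compares against a single value

Corrected query:
SELECT customer, total FROM orders WHERE total = (SELECT MAX(total) FROM orders)

Result:
customer | total  
---------+--------
Grace    | 1602.49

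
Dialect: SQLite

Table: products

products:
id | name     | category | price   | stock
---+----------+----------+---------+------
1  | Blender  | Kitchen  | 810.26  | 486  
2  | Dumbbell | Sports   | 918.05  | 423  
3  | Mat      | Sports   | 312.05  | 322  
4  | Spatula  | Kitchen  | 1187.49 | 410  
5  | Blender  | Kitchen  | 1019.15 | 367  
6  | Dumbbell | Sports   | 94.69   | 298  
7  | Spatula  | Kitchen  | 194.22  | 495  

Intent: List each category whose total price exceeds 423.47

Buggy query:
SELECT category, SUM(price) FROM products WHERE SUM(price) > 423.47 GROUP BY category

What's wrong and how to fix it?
Bug: SUM(price) is an aggregate, but WHERE filters rows before aggregation

Fix: Move the aggregate condition to a HAVING clause

Corrected query:
SELECT category, SUM(price) FROM products GROUP BY category HAVING SUM(price) > 423.47

Result:
category | SUM(price)
---------+-----------
Kitchen  | 3211.12   
Sports   | 1324.79   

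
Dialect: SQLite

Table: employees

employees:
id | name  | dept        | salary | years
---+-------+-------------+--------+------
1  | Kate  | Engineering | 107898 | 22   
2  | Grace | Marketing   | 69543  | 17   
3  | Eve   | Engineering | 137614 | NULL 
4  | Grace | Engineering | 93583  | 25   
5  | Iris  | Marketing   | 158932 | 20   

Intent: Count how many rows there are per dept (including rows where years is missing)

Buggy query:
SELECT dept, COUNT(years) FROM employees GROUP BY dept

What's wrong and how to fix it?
Bug: COUNT(column) counts non-NULL values only; rows with NULL years aren't counted

Fix: Replace COUNT(years) with COUNT(*)

Corrected query:
SELECT dept, COUNT(*) FROM employees GROUP BY dept

Result:
dept        | COUNT(*)
------------+---------
Engineering | 3       
Marketing   | 2       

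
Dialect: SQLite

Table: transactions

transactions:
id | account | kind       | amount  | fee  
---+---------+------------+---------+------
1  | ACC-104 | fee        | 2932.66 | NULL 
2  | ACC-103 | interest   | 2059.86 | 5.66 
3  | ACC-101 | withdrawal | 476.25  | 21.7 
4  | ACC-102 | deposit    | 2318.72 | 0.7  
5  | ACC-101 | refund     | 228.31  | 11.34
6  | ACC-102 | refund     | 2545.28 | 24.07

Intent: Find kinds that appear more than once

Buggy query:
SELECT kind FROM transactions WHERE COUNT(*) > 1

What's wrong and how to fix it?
Bug: COUNT(*) is an aggregate and cannot be used in WHERE

Fix: GROUP BY kind, then filter groups with HAVING COUNT(*) > 1

Corrected query:
SELECT kind FROM transactions GROUP BY kind HAVING COUNT(*) > 1

Result:
kind  
------
refund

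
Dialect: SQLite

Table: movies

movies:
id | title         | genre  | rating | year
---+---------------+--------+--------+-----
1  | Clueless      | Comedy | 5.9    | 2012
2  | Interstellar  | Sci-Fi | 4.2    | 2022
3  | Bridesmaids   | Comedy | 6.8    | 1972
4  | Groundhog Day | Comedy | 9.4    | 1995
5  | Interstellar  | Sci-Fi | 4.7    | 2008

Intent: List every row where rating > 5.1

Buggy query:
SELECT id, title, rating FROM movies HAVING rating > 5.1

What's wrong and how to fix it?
Bug: HAVING filters the output of aggregation, but this query has no GROUP BY and no aggregate functions, so SQLite rejects it (HAVING clause on a non-aggregate query); the condition here is per row

Fix: Replace HAVING with WHERE since the condition applies to individual rows

Corrected query:
SELECT id, title, rating FROM movies WHERE rating > 5.1

Result:
id | title         | rating
---+---------------+-------
1  | Clueless      | 5.9   
3  | Bridesmaids   | 6.8   
4  | Groundhog Day | 9.4   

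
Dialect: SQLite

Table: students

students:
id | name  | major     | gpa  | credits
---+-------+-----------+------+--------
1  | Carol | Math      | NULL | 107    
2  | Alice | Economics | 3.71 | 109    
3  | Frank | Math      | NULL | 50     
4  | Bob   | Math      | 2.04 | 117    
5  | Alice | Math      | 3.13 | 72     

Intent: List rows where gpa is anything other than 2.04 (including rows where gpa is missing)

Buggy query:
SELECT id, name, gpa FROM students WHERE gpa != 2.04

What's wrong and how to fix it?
Bug: 'gpa != 2.04' is unknown when gpa is NULL, so NULL rows are silently excluded

Fix: Handle NULL separately with IS NULL alongside the inequality

Corrected query:
SELECT id, name, gpa FROM students WHERE gpa != 2.04 OR gpa IS NULL

Result:
id | name  | gpa 
---+-------+-----
1  | Carol | NULL
2  | Alice | 3.71
3  | Frank | NULL
5  | Alice | 3.13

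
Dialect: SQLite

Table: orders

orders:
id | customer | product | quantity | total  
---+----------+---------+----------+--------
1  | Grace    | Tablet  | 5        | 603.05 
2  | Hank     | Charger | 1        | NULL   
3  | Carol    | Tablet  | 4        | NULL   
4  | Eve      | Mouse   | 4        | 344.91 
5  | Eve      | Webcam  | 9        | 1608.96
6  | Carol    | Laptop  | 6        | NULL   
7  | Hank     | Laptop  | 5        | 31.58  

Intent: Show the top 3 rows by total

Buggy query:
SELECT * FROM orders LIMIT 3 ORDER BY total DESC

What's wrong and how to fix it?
Bug: ORDER BY cannot follow LIMIT; LIMIT is the final clause

Fix: Swap the clauses: ORDER BY first, then LIMIT

Corrected query:
SELECT * FROM orders ORDER BY total DESC LIMIT 3

Result:
id | customer | product | quantity | total  
---+----------+---------+----------+--------
5  | Eve      | Webcam  | 9        | 1608.96
1  | Grace    | Tablet  | 5        | 603.05 
4  | Eve      | Mouse   | 4        | 344.91 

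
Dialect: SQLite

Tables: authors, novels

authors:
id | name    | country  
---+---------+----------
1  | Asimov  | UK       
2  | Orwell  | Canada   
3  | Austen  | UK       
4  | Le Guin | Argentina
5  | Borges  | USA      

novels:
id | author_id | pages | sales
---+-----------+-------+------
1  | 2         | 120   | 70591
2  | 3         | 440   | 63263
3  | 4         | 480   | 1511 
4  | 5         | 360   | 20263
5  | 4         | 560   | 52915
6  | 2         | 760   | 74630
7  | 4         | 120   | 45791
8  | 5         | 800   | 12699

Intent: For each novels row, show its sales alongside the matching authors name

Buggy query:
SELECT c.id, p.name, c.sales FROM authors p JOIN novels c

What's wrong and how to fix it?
Bug: JOIN with no ON clause produces a cartesian product; every novels row pairs with every authors row

Fix: Add ON c.author_id = p.id to the JOIN

Corrected query:
SELECT c.id, p.name, c.sales FROM authors p JOIN novels c ON c.author_id = p.id

Result:
id | name    | sales
---+---------+------
1  | Orwell  | 70591
2  | Austen  | 63263
3  | Le Guin | 1511 
4  | Borges  | 20263
5  | Le Guin | 52915
6  | Orwell  | 74630
7  | Le Guin | 45791
8  | Borges  | 12699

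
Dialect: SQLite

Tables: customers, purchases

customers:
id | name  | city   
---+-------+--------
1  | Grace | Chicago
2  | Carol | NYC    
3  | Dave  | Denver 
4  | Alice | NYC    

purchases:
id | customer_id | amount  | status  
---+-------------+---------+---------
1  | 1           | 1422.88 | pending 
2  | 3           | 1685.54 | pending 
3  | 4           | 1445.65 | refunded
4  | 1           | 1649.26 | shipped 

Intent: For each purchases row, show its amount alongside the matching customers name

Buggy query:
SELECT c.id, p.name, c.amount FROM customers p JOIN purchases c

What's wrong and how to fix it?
Bug: Missing join condition: each purchases row is matched to all customers rows instead of just its own

Fix: Specify the join condition linking the foreign key to the parent id

Corrected query:
SELECT c.id, p.name, c.amount FROM customers p JOIN purchases c ON c.customer_id = p.id

Result:
id | name  | amount 
---+-------+--------
1  | Grace | 1422.88
2  | Dave  | 1685.54
3  | Alice | 1445.65
4  | Grace | 1649.26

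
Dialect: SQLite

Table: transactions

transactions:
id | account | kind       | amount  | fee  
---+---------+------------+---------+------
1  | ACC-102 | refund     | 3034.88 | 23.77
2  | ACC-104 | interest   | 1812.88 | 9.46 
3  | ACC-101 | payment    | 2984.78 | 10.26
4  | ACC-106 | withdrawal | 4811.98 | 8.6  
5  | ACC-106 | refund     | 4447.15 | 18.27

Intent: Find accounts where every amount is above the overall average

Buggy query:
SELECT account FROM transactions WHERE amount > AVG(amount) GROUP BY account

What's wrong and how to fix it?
Bug: WHERE evaluates per row before aggregation, so AVG() is unavailable

Fix: Compute the overall average in a scalar subquery and compare each group's MIN against it in HAVING

Corrected query:
SELECT account FROM transactions GROUP BY account HAVING MIN(amount) > (SELECT AVG(amount) FROM transactions)

Result:
account
-------
ACC-106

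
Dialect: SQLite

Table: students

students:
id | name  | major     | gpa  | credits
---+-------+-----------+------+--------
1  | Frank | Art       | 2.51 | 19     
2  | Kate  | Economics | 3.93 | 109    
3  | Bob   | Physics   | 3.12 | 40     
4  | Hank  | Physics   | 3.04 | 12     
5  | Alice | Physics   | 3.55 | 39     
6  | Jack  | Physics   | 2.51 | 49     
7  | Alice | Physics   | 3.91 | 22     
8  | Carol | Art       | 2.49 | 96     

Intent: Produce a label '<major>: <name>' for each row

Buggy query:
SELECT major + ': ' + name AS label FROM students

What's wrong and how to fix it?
Bug: '+' is numeric addition; on text columns SQLite converts them to 0 instead of concatenating

Fix: Use the || operator for string concatenation

Corrected query:
SELECT major || ': ' || name AS label FROM students

Result:
label          
---------------
Art: Frank     
Economics: Kate
Physics: Bob   
Physics: Hank  
Physics: Alice 
Physics: Jack  
Physics: Alice 
Art: Carol     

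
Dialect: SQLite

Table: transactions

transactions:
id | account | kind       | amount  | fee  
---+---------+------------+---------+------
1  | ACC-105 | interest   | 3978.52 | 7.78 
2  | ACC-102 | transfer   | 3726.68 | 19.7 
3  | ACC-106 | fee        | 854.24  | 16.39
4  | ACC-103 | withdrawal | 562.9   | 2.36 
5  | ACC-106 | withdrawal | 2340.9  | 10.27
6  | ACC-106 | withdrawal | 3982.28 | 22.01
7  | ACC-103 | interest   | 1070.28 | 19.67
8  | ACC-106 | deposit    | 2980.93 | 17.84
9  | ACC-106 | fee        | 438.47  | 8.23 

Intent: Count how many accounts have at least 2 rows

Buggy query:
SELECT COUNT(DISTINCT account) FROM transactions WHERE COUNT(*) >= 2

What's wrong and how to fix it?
Bug: WHERE filters individual rows, not groups, so a group-level COUNT is invalid there

Fix: Group first with HAVING COUNT(*) >= 2, then COUNT the resulting groups

Corrected query:
SELECT COUNT(*) FROM (SELECT account FROM transactions GROUP BY account HAVING COUNT(*) >= 2)

Result:
COUNT(*)
--------
2       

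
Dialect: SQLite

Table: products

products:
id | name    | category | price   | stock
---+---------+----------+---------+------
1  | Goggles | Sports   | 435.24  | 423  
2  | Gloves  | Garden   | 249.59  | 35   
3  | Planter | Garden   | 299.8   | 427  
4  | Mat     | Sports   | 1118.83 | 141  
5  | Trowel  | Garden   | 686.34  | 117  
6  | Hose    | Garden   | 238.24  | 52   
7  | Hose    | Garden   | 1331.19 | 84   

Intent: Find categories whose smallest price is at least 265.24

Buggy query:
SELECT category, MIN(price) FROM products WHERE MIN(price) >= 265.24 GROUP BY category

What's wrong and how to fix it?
Bug: Aggregates like MIN are computed per group after WHERE runs

Fix: Replace WHERE with HAVING after the GROUP BY

Corrected query:
SELECT category, MIN(price) FROM products GROUP BY category HAVING MIN(price) >= 265.24

Result:
category | MIN(price)
---------+-----------
Sports   | 435.24    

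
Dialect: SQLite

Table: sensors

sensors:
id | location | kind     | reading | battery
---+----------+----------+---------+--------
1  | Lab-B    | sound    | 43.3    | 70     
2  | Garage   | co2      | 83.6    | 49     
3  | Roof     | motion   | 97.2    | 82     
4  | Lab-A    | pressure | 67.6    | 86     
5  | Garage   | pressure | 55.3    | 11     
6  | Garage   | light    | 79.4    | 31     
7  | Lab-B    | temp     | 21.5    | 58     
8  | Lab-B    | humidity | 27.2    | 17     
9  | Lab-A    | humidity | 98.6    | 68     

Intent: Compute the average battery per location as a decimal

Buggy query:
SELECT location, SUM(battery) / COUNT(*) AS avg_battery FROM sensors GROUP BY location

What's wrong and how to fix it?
Bug: Both operands are integers, so '/' performs integer division and truncates

Fix: Cast one side to REAL so the division keeps the fractional part

Corrected query:
SELECT location, SUM(battery) * 1.0 / COUNT(*) AS avg_battery FROM sensors GROUP BY location

Result:
location | avg_battery
---------+------------
Garage   | 30.333333  
Lab-A    | 77         
Lab-B    | 48.333333  
Roof     | 82         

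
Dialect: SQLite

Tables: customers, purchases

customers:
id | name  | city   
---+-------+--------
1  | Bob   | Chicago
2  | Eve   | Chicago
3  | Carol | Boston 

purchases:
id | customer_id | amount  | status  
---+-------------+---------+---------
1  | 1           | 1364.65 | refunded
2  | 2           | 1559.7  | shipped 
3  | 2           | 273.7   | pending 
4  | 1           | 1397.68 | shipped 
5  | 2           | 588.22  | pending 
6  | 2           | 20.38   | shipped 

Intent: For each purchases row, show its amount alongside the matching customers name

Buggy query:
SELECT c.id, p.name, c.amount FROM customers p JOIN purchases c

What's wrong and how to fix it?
Bug: Missing join condition: each purchases row is matched to all customers rows instead of just its own

Fix: Add ON c.customer_id = p.id to the JOIN

Corrected query:
SELECT c.id, p.name, c.amount FROM customers p JOIN purchases c ON c.customer_id = p.id

Result:
id | name | amount 
---+------+--------
1  | Bob  | 1364.65
2  | Eve  | 1559.7 
3  | Eve  | 273.7  
4  | Bob  | 1397.68
5  | Eve  | 588.22 
6  | Eve  | 20.38  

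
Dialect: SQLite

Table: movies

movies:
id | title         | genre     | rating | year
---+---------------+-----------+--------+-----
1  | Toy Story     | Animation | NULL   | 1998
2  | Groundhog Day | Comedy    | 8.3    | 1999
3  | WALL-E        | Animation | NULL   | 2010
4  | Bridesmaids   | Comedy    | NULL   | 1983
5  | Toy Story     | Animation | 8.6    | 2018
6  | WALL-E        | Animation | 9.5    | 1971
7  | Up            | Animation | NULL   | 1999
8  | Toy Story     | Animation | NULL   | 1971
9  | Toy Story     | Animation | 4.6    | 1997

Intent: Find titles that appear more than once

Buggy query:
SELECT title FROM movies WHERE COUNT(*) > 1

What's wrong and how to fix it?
Bug: COUNT(*) is an aggregate and cannot be used in WHERE

Fix: GROUP BY title, then filter groups with HAVING COUNT(*) > 1

Corrected query:
SELECT title FROM movies GROUP BY title HAVING COUNT(*) > 1

Result:
title    
---------
Toy Story
WALL-E   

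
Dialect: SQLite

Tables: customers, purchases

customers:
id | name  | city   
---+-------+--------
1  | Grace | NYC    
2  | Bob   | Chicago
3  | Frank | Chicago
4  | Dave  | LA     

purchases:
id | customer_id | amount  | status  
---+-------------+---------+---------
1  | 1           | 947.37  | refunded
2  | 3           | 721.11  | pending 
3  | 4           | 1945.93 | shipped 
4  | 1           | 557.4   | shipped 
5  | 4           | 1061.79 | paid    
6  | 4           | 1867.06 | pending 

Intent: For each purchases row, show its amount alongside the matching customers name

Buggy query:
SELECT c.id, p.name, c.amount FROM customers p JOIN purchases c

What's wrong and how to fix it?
Bug: Missing join condition: each purchases row is matched to all customers rows instead of just its own

Fix: Add ON c.customer_id = p.id to the JOIN

Corrected query:
SELECT c.id, p.name, c.amount FROM customers p JOIN purchases c ON c.customer_id = p.id

Result:
id | name  | amount 
---+-------+--------
1  | Grace | 947.37 
2  | Frank | 721.11 
3  | Dave  | 1945.93
4  | Grace | 557.4  
5  | Dave  | 1061.79
6  | Dave  | 1867.06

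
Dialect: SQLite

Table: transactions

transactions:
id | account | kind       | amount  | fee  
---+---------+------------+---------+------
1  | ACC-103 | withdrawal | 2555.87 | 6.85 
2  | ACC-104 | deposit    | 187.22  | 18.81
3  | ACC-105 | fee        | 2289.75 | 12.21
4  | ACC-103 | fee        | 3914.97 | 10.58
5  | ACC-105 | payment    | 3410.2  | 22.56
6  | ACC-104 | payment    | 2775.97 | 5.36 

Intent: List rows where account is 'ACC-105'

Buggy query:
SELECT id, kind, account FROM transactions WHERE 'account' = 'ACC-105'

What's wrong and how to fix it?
Bug: Single quotes denote string literals in SQL; the column name is being compared as a constant string

Fix: Reference the column as account without single quotes

Corrected query:
SELECT id, kind, account FROM transactions WHERE account = 'ACC-105'

Result:
id | kind    | account
---+---------+--------
3  | fee     | ACC-105
5  | payment | ACC-105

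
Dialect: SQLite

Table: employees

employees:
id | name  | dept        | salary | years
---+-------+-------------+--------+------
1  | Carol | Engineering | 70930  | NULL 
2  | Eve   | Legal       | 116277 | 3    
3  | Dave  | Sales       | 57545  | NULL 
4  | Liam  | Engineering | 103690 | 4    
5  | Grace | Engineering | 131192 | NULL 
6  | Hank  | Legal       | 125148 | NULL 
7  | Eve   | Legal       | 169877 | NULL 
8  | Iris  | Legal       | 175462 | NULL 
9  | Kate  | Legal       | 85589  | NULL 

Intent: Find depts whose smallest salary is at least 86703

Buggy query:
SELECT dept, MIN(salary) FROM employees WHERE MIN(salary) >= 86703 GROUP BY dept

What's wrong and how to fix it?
Bug: MIN() in WHERE is a misuse of aggregate

Fix: Use HAVING for the per-group MIN condition

Corrected query:
SELECT dept, MIN(salary) FROM employees GROUP BY dept HAVING MIN(salary) >= 86703

Result:
(no rows)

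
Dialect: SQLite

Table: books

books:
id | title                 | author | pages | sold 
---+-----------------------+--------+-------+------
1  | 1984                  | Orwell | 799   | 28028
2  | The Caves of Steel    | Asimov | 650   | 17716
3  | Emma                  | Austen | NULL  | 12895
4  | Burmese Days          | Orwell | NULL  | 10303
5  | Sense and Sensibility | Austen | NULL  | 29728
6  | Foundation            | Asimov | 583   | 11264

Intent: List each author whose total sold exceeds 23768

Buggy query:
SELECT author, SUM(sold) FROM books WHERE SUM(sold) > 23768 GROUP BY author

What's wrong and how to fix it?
Bug: Aggregate functions cannot appear in a WHERE clause

Fix: Use HAVING (which filters groups after aggregation) instead of WHERE

Corrected query:
SELECT author, SUM(sold) FROM books GROUP BY author HAVING SUM(sold) > 23768

Result:
author | SUM(sold)
-------+----------
Asimov | 28980    
Austen | 42623    
Orwell | 38331    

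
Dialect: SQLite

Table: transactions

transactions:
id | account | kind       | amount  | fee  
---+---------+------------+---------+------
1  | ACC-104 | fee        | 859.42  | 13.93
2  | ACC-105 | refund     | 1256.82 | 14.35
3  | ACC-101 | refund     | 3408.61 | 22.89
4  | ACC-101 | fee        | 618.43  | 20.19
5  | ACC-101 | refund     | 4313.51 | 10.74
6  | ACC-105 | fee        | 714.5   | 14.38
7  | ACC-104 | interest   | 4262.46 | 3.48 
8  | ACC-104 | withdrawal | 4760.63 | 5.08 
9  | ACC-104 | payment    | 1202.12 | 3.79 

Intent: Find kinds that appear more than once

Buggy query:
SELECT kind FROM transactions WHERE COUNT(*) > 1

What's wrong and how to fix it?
Bug: COUNT(*) is an aggregate and cannot be used in WHERE

Fix: GROUP BY kind, then filter groups with HAVING COUNT(*) > 1

Corrected query:
SELECT kind FROM transactions GROUP BY kind HAVING COUNT(*) > 1

Result:
kind  
------
fee   
refund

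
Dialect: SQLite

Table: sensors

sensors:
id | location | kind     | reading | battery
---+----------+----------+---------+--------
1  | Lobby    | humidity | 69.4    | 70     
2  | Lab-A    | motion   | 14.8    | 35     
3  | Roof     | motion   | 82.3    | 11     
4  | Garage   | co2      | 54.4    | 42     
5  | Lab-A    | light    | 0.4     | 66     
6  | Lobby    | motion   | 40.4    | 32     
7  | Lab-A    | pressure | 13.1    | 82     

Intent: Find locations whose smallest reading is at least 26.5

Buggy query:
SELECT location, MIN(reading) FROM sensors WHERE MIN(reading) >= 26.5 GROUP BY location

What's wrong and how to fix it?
Bug: MIN() in WHERE is a misuse of aggregate

Fix: Use HAVING for the per-group MIN condition

Corrected query:
SELECT location, MIN(reading) FROM sensors GROUP BY location HAVING MIN(reading) >= 26.5

Result:
location | MIN(reading)
---------+-------------
Garage   | 54.4        
Lobby    | 40.4        
Roof     | 82.3        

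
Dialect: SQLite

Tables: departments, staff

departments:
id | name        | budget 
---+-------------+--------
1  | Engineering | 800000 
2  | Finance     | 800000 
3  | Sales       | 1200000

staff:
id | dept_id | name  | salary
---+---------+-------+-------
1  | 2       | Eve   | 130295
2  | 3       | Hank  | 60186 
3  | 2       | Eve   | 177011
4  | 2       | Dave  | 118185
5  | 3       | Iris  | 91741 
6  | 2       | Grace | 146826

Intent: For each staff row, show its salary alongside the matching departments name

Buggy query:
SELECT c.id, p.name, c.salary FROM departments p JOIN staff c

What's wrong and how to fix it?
Bug: Missing join condition: each staff row is matched to all departments rows instead of just its own

Fix: Specify the join condition linking the foreign key to the parent id

Corrected query:
SELECT c.id, p.name, c.salary FROM departments p JOIN staff c ON c.dept_id = p.id

Result:
id | name    | salary
---+---------+-------
1  | Finance | 130295
2  | Sales   | 60186 
3  | Finance | 177011
4  | Finance | 118185
5  | Sales   | 91741 
6  | Finance | 146826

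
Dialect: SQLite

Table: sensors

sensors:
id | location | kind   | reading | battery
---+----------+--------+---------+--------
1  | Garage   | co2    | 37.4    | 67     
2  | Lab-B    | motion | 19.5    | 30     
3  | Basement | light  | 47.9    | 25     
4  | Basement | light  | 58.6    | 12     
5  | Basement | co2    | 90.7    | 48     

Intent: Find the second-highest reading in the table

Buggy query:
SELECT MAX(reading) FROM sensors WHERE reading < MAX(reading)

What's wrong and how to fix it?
Bug: The inner MAX is an aggregate inside WHERE, which is not allowed

Fix: Compute the overall MAX in a subquery, then take MAX of rows below it

Corrected query:
SELECT MAX(reading) FROM sensors WHERE reading < (SELECT MAX(reading) FROM sensors)

Result:
MAX(reading)
------------
58.6        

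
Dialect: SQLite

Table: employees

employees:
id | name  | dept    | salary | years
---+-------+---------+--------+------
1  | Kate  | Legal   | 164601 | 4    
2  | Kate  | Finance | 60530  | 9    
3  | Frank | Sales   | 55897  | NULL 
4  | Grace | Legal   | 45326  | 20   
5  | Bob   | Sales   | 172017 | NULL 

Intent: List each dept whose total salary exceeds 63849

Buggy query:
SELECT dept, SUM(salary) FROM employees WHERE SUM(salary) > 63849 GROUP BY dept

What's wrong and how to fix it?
Bug: WHERE runs before GROUP BY, so aggregates aren't available there

Fix: Use HAVING (which filters groups after aggregation) instead of WHERE

Corrected query:
SELECT dept, SUM(salary) FROM employees GROUP BY dept HAVING SUM(salary) > 63849

Result:
dept  | SUM(salary)
------+------------
Legal | 209927     
Sales | 227914     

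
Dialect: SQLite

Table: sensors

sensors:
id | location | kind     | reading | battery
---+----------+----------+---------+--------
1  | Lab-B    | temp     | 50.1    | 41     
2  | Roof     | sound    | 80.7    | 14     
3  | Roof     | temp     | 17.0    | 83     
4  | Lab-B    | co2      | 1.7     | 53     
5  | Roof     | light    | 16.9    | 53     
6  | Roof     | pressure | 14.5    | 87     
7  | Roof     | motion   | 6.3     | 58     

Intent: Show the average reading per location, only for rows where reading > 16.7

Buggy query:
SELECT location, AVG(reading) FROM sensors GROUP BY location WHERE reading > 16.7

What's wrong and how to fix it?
Bug: Row-level WHERE must come before GROUP BY in the clause order

Fix: Place WHERE between FROM and GROUP BY

Corrected query:
SELECT location, AVG(reading) FROM sensors WHERE reading > 16.7 GROUP BY location

Result:
location | AVG(reading)
---------+-------------
Lab-B    | 50.1        
Roof     | 38.2        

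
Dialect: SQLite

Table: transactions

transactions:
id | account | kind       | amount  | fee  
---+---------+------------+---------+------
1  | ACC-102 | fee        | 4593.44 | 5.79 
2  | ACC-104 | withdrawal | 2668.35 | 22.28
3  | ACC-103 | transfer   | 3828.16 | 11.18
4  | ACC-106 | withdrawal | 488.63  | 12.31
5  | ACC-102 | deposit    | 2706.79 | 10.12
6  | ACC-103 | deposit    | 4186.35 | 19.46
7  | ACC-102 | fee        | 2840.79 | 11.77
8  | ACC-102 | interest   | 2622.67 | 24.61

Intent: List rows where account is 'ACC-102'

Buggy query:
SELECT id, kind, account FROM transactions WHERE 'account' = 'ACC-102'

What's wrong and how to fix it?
Bug: 'account' in single quotes is a string literal, not the column; the comparison is literal-vs-literal and never true

Fix: Reference the column as account without single quotes

Corrected query:
SELECT id, kind, account FROM transactions WHERE account = 'ACC-102'

Result:
id | kind     | account
---+----------+--------
1  | fee      | ACC-102
5  | deposit  | ACC-102
7  | fee      | ACC-102
8  | interest | ACC-102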